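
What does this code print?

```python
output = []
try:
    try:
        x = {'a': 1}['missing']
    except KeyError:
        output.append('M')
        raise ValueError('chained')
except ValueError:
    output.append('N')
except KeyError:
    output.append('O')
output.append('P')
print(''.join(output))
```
MNP

ValueError raised and caught, original KeyError not re-raised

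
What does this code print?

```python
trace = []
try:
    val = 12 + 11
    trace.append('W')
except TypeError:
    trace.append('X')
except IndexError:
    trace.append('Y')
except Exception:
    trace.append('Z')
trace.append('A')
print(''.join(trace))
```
WA

No exception, try block completes normally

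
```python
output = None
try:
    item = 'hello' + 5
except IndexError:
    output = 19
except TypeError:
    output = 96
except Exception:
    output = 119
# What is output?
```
96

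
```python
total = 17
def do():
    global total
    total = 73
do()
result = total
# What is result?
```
73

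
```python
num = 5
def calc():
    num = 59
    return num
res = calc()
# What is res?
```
59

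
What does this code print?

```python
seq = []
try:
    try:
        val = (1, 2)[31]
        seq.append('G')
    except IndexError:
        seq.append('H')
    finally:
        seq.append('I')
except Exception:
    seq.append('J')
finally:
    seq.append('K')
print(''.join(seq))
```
HIK

Both finally blocks run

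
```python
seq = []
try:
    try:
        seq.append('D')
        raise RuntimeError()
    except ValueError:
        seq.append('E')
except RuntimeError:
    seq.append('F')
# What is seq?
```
['D', 'F']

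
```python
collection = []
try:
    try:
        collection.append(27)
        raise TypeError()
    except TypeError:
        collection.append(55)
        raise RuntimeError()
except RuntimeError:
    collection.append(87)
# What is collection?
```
[27, 55, 87]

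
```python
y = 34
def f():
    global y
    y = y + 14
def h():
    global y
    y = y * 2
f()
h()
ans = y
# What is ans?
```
96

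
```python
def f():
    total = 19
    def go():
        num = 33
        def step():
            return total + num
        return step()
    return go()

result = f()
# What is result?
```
52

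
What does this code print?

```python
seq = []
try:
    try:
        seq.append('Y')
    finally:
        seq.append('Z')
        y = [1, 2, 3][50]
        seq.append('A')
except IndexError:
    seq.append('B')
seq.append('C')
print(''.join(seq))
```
YZBC

Exception in inner finally caught by outer except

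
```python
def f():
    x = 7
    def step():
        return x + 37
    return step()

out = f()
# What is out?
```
44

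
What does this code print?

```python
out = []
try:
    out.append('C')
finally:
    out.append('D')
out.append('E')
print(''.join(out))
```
CDE

try/finally without except, no exception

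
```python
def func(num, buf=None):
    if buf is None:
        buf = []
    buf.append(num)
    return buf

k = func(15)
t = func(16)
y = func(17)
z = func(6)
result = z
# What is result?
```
[6]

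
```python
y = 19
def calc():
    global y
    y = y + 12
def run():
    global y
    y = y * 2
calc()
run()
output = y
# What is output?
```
62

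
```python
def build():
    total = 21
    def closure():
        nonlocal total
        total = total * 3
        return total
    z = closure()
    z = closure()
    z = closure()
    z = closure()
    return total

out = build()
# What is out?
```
1701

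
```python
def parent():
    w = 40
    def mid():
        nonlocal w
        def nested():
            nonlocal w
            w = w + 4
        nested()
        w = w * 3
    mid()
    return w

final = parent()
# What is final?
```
132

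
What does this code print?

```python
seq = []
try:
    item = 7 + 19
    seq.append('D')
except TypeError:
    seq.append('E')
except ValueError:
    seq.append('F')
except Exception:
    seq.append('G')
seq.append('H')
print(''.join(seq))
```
DH

No exception, try block completes normally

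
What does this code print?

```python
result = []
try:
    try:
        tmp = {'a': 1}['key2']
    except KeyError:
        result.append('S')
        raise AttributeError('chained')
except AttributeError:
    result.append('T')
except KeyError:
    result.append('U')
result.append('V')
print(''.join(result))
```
STV

AttributeError raised and caught, original KeyError not re-raised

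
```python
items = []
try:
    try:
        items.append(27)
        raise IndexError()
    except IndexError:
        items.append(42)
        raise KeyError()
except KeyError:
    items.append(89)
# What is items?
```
[27, 42, 89]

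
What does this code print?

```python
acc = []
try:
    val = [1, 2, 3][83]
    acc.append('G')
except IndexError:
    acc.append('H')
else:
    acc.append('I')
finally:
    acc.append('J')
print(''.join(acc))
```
HJ

Exception: except runs, else skipped, finally runs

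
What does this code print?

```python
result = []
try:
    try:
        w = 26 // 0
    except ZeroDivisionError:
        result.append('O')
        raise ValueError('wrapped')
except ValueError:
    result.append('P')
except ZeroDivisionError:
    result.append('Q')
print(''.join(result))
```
OP

New ValueError raised, caught by outer ValueError handler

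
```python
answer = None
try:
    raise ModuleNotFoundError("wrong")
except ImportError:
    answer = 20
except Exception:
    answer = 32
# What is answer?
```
20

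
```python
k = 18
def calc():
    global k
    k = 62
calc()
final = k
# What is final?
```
62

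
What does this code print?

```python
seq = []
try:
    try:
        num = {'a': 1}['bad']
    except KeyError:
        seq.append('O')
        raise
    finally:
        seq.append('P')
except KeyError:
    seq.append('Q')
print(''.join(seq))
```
OPQ

finally runs before re-raised exception propagates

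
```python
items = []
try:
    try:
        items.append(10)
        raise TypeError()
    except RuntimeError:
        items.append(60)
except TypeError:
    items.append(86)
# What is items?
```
[10, 86]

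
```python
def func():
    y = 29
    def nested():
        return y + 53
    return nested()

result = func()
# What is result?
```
82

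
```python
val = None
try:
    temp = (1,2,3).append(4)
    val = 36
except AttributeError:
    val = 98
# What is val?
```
98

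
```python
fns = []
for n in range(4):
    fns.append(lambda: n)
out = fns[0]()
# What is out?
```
3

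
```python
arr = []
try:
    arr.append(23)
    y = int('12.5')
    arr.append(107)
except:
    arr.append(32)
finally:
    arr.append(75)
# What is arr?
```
[23, 32, 75]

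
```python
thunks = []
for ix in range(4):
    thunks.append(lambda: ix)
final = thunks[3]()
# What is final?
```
3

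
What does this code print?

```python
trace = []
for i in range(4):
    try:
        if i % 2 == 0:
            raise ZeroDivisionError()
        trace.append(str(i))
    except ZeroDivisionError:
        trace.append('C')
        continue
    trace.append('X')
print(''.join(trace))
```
C1XC3X

continue in except skips rest of loop body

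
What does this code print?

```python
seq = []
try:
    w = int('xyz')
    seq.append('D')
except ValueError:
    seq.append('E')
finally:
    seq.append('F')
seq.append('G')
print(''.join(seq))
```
EFG

finally always runs, even after exception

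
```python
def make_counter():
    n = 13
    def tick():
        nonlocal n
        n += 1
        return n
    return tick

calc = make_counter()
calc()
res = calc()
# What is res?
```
15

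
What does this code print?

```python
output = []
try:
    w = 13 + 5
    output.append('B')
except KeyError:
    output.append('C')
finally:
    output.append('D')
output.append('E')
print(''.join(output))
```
BDE

finally runs after normal execution too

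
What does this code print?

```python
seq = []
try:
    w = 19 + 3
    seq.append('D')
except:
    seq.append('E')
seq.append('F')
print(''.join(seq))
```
DF

No exception, try block completes normally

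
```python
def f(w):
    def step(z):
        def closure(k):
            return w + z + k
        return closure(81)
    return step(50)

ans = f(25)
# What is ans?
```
156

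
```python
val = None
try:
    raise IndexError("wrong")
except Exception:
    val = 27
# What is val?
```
27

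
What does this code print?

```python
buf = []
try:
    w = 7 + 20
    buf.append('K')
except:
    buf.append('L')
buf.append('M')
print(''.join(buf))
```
KM

No exception, try block completes normally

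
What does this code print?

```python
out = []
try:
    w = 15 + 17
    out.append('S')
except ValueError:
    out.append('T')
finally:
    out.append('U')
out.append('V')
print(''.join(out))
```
SUV

finally runs after normal execution too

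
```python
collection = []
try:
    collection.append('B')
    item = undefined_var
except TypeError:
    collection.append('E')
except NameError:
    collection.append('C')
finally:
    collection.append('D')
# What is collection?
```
['B', 'C', 'D']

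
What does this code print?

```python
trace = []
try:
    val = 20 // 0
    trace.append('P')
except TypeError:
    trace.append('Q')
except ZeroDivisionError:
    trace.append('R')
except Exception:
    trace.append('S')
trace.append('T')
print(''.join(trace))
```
RT

ZeroDivisionError matches before generic Exception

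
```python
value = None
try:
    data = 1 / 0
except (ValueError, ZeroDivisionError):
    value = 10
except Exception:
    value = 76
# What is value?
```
10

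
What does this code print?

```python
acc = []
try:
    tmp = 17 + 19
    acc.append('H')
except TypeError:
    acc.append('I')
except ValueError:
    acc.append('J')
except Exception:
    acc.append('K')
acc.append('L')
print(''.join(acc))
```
HL

No exception, try block completes normally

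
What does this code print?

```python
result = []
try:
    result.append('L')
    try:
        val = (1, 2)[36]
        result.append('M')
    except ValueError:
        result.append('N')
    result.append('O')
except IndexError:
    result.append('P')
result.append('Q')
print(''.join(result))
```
LPQ

Inner handler doesn't match, propagates to outer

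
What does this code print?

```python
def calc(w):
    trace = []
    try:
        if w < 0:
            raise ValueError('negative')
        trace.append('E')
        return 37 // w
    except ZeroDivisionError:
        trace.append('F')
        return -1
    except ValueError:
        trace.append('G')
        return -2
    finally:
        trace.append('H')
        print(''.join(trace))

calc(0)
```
EFH

w=0 causes ZeroDivisionError, caught, finally prints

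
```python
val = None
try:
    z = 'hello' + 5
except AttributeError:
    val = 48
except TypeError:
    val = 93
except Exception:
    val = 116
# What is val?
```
93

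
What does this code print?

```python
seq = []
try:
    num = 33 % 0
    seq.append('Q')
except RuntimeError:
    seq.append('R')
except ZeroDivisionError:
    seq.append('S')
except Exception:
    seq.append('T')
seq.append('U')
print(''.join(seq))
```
SU

ZeroDivisionError matches before generic Exception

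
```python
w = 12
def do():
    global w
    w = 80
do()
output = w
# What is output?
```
80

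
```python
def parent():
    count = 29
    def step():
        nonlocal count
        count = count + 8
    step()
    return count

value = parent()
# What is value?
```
37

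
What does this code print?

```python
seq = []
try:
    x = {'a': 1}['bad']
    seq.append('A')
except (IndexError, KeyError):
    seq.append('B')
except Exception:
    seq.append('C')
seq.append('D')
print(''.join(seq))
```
BD

KeyError matches tuple containing it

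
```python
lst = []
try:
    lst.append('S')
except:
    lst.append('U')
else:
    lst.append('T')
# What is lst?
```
['S', 'T']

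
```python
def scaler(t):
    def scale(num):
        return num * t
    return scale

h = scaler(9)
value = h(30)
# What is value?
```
270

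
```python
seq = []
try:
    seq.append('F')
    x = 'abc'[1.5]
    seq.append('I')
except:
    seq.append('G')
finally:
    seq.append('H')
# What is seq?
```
['F', 'G', 'H']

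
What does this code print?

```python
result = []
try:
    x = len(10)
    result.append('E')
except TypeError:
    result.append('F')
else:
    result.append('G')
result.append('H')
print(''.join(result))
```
FH

else block skipped when exception is caught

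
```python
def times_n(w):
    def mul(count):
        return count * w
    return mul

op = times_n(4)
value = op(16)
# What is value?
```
64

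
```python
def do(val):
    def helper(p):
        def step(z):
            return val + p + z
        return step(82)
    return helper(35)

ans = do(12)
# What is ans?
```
129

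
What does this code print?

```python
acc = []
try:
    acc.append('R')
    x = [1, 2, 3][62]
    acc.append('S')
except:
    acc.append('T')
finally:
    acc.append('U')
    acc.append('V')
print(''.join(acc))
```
RTUV

Code before exception runs, then except, then all of finally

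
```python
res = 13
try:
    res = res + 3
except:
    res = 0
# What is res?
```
16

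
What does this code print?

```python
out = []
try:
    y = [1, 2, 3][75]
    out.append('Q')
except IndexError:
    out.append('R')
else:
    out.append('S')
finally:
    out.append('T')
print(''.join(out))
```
RT

Exception: except runs, else skipped, finally runs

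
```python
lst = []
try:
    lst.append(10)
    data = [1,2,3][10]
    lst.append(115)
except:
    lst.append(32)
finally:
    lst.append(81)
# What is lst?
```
[10, 32, 81]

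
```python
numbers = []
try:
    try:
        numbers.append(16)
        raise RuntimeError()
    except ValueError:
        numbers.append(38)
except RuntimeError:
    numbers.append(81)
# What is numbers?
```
[16, 81]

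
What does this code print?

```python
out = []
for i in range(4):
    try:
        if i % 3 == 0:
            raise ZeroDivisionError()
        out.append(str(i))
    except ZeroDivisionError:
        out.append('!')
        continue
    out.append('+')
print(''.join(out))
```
!1+2+!

continue in except skips rest of loop body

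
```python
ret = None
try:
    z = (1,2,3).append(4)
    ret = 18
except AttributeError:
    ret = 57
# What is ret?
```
57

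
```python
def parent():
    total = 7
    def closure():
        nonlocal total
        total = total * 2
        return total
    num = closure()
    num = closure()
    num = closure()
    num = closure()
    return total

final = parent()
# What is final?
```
112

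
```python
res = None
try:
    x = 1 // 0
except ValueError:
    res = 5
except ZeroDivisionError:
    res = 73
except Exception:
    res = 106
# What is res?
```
73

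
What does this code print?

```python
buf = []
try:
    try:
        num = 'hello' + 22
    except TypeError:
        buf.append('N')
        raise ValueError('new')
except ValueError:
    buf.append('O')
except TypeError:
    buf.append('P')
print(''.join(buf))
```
NO

New ValueError raised, caught by outer ValueError handler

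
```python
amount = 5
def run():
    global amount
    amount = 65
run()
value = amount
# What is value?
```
65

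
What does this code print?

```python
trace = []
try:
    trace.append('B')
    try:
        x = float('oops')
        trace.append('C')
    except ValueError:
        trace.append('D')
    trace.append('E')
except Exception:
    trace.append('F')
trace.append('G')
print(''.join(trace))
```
BDEG

Inner exception caught by inner handler, outer continues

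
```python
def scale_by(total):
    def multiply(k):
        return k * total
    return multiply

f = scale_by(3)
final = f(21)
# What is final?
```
63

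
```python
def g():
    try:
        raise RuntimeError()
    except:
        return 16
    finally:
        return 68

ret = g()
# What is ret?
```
68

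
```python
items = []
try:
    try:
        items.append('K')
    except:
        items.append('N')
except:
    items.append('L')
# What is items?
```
['K']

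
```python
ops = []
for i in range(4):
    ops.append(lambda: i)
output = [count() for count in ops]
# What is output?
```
[3, 3, 3, 3]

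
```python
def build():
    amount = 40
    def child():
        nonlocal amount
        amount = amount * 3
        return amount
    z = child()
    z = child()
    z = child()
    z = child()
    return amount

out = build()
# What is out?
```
3240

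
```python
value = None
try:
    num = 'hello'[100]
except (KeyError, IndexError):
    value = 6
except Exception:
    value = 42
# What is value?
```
6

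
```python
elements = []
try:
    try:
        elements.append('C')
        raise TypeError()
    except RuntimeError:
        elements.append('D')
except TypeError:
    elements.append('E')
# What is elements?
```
['C', 'E']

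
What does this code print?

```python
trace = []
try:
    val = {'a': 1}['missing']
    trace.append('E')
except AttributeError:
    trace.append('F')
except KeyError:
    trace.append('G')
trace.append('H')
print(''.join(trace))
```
GH

KeyError is caught by its specific handler, not AttributeError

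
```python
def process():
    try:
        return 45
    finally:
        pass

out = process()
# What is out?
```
45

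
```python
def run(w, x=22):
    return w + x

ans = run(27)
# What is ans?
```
49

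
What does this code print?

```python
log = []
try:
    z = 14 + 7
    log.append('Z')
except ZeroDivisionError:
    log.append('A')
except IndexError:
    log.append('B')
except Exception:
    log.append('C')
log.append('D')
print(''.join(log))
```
ZD

No exception, try block completes normally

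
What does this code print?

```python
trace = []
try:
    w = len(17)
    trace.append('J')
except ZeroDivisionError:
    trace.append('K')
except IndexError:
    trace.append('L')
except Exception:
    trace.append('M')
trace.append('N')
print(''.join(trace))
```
MN

TypeError not specifically caught, falls to Exception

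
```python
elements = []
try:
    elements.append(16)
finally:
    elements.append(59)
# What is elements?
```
[16, 59]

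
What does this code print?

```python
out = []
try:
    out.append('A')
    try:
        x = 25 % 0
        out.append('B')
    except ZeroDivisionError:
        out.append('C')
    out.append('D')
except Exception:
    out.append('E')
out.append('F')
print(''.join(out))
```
ACDF

Inner exception caught by inner handler, outer continues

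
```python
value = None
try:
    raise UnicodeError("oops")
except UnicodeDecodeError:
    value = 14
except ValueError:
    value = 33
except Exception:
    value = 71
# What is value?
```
33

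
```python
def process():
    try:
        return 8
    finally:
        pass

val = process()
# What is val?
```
8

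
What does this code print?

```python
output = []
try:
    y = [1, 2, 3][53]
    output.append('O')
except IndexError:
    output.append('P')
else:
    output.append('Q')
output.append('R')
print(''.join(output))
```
PR

else block skipped when exception is caught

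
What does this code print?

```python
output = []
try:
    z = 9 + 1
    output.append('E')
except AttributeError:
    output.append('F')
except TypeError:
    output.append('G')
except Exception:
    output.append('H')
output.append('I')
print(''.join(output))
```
EI

No exception, try block completes normally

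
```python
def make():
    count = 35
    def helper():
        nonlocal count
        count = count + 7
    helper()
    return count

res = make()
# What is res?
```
42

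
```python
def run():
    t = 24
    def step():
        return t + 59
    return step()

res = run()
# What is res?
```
83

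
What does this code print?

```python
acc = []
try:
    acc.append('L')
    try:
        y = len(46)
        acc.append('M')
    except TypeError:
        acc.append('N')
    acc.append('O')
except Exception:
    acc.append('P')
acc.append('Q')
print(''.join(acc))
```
LNOQ

Inner exception caught by inner handler, outer continues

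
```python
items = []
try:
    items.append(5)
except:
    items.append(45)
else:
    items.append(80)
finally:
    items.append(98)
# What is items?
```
[5, 80, 98]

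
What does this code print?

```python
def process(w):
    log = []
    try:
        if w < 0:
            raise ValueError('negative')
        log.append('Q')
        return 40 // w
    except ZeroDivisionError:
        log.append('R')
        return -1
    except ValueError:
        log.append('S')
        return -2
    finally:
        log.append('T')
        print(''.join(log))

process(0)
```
QRT

w=0 causes ZeroDivisionError, caught, finally prints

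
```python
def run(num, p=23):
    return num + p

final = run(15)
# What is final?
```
38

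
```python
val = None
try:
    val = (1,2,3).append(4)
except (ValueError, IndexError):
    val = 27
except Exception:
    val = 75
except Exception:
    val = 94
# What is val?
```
75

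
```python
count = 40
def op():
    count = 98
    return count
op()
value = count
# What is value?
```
40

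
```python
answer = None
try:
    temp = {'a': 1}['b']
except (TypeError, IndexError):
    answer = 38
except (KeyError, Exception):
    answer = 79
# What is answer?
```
79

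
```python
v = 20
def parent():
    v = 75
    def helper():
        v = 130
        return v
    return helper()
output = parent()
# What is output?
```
130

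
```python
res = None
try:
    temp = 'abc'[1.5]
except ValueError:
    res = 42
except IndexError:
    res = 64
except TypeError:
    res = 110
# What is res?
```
110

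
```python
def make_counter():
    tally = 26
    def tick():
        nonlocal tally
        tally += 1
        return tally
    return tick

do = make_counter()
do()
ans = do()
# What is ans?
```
28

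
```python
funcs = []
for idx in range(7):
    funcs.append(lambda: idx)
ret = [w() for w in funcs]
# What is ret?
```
[6, 6, 6, 6, 6, 6, 6]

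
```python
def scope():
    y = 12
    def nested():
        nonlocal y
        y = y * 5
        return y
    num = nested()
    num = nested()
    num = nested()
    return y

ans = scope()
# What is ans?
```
1500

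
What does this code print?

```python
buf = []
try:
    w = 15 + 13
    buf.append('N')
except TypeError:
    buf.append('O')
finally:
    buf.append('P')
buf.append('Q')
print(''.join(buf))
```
NPQ

finally runs after normal execution too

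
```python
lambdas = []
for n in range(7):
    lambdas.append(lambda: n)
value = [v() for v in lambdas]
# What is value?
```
[6, 6, 6, 6, 6, 6, 6]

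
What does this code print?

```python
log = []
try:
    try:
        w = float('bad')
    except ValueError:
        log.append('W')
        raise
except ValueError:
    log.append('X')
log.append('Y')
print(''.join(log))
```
WXY

raise without argument re-raises current exception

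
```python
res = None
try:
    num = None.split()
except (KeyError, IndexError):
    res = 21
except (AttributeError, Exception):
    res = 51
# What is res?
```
51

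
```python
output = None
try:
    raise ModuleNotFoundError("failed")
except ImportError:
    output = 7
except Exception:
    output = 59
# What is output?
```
7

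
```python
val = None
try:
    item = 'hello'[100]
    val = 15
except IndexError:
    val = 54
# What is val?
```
54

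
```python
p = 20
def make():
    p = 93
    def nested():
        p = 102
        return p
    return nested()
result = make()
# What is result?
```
102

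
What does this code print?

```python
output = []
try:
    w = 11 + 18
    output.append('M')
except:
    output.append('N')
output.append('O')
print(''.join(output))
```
MO

No exception, try block completes normally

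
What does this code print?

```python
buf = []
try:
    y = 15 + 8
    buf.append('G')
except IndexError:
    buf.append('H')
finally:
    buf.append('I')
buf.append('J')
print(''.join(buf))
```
GIJ

finally runs after normal execution too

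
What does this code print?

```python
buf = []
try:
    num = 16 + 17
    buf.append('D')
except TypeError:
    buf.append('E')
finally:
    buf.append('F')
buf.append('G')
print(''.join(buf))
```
DFG

finally runs after normal execution too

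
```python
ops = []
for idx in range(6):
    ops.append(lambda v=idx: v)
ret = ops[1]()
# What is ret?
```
1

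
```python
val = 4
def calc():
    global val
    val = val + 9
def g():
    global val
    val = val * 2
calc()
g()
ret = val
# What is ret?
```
26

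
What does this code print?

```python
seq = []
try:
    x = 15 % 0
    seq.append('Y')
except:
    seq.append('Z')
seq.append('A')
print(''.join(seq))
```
ZA

Exception raised in try, caught by bare except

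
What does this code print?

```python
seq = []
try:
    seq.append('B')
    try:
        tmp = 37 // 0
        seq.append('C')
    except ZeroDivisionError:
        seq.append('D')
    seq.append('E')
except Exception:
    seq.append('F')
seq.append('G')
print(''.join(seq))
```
BDEG

Inner exception caught by inner handler, outer continues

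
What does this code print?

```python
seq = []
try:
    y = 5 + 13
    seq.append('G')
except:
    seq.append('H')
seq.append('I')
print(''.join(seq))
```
GI

No exception, try block completes normally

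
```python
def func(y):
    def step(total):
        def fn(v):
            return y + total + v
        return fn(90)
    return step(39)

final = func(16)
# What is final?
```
145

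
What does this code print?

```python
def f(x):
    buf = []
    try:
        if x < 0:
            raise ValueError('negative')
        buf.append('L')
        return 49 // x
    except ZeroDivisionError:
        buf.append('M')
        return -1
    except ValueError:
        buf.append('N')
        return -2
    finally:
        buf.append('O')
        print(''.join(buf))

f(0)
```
LMO

x=0 causes ZeroDivisionError, caught, finally prints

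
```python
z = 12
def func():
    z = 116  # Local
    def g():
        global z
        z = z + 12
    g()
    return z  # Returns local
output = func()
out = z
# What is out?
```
24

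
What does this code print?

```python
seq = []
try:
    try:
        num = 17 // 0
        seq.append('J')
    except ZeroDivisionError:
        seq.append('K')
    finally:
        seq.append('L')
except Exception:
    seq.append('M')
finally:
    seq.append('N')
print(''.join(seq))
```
KLN

Both finally blocks run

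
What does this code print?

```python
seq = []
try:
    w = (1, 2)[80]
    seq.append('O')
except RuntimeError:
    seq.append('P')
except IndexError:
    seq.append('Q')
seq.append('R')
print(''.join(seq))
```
QR

IndexError is caught by its specific handler, not RuntimeError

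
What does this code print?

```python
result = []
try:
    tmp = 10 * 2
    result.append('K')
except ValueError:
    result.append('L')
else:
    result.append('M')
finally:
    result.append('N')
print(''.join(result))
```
KMN

else runs before finally when no exception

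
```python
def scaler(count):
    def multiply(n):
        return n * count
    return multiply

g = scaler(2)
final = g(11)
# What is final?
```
22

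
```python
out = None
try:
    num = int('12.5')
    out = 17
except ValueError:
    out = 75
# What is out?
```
75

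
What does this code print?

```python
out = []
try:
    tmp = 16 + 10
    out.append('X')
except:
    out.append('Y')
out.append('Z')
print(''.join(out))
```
XZ

No exception, try block completes normally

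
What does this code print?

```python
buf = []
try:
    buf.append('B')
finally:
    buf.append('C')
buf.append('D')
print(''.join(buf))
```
BCD

try/finally without except, no exception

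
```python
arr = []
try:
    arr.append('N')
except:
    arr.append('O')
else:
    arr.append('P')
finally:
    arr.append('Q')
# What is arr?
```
['N', 'P', 'Q']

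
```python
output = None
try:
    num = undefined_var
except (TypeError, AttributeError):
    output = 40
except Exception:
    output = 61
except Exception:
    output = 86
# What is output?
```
61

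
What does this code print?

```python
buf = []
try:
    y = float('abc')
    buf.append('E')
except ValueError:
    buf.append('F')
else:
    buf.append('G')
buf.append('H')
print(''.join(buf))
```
FH

else block skipped when exception is caught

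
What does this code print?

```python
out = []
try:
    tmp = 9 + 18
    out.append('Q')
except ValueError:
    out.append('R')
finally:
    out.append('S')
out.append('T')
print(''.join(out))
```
QST

finally runs after normal execution too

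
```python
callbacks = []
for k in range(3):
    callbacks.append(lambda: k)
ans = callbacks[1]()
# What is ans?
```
2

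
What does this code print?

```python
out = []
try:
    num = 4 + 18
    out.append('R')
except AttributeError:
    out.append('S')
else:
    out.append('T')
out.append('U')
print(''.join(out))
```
RTU

else block runs when no exception occurs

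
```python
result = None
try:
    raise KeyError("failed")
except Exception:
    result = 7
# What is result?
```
7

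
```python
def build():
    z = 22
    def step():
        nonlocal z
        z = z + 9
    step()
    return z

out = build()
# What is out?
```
31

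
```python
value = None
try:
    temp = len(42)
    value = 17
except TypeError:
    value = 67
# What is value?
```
67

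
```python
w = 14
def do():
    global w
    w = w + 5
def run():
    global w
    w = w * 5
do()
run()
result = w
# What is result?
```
95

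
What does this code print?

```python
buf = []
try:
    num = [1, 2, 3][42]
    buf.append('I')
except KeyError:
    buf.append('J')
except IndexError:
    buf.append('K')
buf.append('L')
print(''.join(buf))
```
KL

IndexError is caught by its specific handler, not KeyError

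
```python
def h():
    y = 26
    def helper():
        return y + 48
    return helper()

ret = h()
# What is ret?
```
74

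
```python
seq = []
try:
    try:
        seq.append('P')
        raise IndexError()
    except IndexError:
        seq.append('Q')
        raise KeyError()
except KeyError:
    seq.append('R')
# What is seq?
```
['P', 'Q', 'R']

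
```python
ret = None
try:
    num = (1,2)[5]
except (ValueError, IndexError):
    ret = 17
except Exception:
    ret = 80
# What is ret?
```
17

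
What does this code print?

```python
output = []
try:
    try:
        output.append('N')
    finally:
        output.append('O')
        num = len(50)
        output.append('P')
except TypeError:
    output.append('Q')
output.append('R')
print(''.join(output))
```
NOQR

Exception in inner finally caught by outer except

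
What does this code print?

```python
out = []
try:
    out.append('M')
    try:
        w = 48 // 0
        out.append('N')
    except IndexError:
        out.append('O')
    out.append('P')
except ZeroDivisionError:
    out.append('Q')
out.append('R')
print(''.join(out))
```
MQR

Inner handler doesn't match, propagates to outer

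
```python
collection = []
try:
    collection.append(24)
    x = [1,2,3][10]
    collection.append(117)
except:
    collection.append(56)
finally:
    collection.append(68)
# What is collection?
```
[24, 56, 68]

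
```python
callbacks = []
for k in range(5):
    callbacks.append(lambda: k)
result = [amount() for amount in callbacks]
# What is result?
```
[4, 4, 4, 4, 4]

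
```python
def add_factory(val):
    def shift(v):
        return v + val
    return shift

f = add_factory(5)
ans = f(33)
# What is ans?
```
38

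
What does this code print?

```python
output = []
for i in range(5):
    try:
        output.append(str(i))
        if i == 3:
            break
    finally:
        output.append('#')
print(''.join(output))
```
0#1#2#3#

finally runs even when breaking out of loop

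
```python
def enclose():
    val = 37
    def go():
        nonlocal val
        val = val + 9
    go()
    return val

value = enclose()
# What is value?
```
46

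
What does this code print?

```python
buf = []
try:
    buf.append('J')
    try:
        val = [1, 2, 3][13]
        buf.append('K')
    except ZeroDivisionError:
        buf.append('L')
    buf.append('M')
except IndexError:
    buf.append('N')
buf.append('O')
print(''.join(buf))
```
JNO

Inner handler doesn't match, propagates to outer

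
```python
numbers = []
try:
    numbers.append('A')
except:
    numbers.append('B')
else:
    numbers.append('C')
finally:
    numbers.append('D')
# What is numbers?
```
['A', 'C', 'D']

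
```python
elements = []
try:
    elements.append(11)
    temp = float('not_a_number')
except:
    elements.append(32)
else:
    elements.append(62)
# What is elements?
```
[11, 32]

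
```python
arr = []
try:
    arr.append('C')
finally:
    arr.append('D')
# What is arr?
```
['C', 'D']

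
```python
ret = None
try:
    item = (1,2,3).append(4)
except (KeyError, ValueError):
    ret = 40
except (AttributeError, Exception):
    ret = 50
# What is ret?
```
50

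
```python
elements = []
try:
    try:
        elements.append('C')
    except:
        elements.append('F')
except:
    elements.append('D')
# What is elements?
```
['C']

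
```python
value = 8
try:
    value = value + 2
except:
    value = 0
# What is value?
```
10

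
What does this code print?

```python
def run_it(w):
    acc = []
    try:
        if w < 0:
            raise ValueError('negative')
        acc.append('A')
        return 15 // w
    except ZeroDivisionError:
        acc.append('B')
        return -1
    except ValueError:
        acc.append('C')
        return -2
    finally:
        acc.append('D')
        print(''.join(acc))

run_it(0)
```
ABD

w=0 causes ZeroDivisionError, caught, finally prints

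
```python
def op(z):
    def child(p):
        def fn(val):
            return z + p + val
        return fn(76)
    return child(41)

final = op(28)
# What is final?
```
145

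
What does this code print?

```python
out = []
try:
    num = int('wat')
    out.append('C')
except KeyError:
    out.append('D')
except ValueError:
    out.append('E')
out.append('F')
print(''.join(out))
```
EF

ValueError is caught by its specific handler, not KeyError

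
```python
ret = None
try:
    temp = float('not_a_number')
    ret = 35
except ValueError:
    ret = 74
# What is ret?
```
74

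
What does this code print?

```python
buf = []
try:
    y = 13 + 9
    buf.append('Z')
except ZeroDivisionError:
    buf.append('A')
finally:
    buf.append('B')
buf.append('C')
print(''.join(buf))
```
ZBC

finally runs after normal execution too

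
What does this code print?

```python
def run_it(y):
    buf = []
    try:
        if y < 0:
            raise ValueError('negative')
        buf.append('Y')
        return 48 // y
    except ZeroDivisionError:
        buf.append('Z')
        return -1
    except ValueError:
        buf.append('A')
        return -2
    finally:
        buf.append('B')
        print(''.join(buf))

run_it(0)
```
YZB

y=0 causes ZeroDivisionError, caught, finally prints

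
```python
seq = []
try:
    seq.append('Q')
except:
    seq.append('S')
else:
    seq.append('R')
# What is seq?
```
['Q', 'R']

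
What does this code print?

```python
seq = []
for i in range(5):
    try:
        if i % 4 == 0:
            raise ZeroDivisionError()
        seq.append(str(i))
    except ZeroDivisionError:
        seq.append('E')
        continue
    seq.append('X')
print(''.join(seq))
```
E1X2X3XE

continue in except skips rest of loop body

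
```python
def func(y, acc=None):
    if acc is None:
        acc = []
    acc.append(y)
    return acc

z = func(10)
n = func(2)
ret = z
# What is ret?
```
[10]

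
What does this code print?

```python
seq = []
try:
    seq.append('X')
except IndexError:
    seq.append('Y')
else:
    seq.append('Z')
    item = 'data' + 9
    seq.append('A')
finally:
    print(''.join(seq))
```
XZ

Try succeeds, else appends 'Z', TypeError in else is uncaught, finally prints before exception propagates ('A' never appended)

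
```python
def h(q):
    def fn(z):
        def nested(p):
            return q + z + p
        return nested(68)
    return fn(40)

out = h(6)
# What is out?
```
114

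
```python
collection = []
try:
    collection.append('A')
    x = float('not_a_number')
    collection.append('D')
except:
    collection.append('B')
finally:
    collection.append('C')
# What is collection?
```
['A', 'B', 'C']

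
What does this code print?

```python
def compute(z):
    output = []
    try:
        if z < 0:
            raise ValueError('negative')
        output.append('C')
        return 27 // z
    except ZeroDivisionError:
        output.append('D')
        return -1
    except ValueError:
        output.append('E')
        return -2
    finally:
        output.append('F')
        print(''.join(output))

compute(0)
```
CDF

z=0 causes ZeroDivisionError, caught, finally prints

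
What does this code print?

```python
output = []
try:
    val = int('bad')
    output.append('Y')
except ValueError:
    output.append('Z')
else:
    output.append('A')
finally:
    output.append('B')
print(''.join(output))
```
ZB

Exception: except runs, else skipped, finally runs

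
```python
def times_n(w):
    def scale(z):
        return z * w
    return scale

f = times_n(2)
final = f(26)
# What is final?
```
52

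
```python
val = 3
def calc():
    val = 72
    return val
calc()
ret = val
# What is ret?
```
3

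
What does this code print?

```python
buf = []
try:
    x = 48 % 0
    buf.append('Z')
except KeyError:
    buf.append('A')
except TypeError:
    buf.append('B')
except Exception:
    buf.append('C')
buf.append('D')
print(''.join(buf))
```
CD

ZeroDivisionError not specifically caught, falls to Exception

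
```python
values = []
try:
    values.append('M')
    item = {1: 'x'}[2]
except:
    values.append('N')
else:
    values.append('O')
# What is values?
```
['M', 'N']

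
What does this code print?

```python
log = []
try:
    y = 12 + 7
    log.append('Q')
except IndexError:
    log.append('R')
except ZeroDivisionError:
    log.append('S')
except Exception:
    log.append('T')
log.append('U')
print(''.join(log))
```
QU

No exception, try block completes normally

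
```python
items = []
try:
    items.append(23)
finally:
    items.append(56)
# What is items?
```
[23, 56]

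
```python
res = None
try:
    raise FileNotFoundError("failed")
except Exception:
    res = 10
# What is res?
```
10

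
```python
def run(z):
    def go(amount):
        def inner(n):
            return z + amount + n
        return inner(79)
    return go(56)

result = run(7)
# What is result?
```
142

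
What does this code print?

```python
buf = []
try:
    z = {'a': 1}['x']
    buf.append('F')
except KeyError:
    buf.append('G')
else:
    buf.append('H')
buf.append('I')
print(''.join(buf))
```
GI

else block skipped when exception is caught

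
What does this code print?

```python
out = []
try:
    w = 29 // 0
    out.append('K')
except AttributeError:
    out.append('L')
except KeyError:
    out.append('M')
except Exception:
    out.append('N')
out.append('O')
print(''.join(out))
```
NO

ZeroDivisionError not specifically caught, falls to Exception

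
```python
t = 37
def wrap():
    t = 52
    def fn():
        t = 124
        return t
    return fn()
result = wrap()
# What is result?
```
124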